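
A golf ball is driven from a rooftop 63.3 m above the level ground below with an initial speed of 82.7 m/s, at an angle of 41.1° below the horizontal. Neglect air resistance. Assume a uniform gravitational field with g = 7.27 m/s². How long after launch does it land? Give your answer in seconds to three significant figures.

Horizontal component vₓ = 82.70 cos 41.1° = 62.32 m/s; vertical v_y0 = −54.36 m/s (downward).
The projectile lands when y = 63.3 + (−54.36) t − ½·7.27·t² = 0. Positive root: t = (−54.36 + √(54.36² + 2·7.27·63.3)) / 7.27 = (−54.36 + 62.26) / 7.27 = 1.086 s.

1.09 s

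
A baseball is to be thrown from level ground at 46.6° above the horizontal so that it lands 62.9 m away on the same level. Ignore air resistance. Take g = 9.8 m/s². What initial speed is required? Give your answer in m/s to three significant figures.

Level-ground range: R = v₀² sin(2θ)/g, so v₀ = √(gR / sin 2θ).
v₀ = √(9.80 × 62.9 / sin 93.20°) = √(616.4 / 0.9984) = √617.38 = 24.85 m/s.

24.8 m/s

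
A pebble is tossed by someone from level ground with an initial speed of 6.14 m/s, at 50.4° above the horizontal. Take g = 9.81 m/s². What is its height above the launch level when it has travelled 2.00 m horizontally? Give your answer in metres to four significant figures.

1.137 m

vₓ = 6.140 cos 50.4° = 3.914 m/s; v_y0 = 6.140 sin 50.4° = 4.731 m/s.
x = vₓ t ⇒ t = 2.00/3.914 = 0.5110 s.
Height: y = v_y0 t − ½ g t² = 4.731 × 0.5110 − 4.905 × 0.5110² = 2.418 − 1.281 = 1.137 m.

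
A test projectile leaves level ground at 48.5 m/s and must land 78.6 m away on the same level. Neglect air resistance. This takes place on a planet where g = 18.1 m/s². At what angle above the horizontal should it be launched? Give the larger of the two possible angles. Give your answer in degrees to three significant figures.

71.4°

Level-ground range R = v₀² sin(2θ)/g ⇒ sin(2θ) = gR/v₀² = 18.1 × 78.6 / 48.5² = 0.6048.
2θ = 37.22° or 180° − 37.22° = 142.8°, so θ = 18.61° or 71.39°.
The larger angle is 71.39°.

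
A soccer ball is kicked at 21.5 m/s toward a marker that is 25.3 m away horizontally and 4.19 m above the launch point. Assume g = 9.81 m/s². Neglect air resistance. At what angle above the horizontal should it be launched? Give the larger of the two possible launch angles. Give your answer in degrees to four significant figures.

72.76°

Trajectory: y = x tanθ − g x² (1 + tan²θ)/(2v₀²). With x = 25.3, y = 4.19, v₀ = 21.5, g = 9.81:
6.792 tan²θ − 25.3 tanθ + (10.98) = 0.
tanθ = [25.3 ± √(25.3² − 4 × 6.792 × (10.98))] / (2 × 6.792) = (25.3 ± 18.49) / 13.58, giving tanθ = 0.5016 or 3.223.
θ = 26.64° or 72.76°; the larger is 72.76°.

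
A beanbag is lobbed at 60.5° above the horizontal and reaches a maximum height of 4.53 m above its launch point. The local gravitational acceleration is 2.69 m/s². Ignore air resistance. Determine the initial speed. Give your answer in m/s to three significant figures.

5.67 m/s

At the peak v_y = 0, so v_y0 = √(2gH) = √(2 × 2.69 × 4.53) = 4.937 m/s.
v_y0 = v₀ sin θ ⇒ v₀ = 4.937 / sin 60.5° = 5.672 m/s.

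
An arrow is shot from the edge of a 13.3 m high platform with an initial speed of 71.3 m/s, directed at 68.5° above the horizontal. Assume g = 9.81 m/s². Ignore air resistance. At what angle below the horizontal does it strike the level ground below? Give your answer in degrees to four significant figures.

Horizontal component vₓ = 71.30 cos 68.5° = 26.13 m/s; vertical v_y0 = 71.30 sin 68.5° = 66.34 m/s.
The projectile lands when y = 13.3 + (66.34) t − ½·9.81·t² = 0. Positive root: t = (66.34 + √(66.34² + 2·9.81·13.3)) / 9.81 = (66.34 + 68.28) / 9.81 = 13.72 s.
At impact: v_y = v_y0 − g t = −68.28 m/s; vₓ = 26.13 m/s.
Angle below horizontal: arctan(|v_y|/vₓ) = arctan(68.28/26.13) = 69.06°.

69.06°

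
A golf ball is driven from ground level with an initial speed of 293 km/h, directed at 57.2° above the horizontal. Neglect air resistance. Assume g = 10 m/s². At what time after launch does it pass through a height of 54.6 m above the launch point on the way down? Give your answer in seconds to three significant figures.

12.8 s

Convert: 293 km/h = 293/3.6 = 81.39 m/s.
Components: vₓ = 81.39 cos 57.2° = 44.09 m/s, v_y0 = 81.39 sin 57.2° = 68.41 m/s.
Require v_y0 t − ½ g t² = 54.6, i.e. 5.000 t² − 68.41 t + 54.6 = 0.
Quadratic formula: t = (68.41 ± √3588.3) / 10.0 = (68.41 ± 59.90) / 10.0 → t = 0.8510 s or 12.83 s.
The descending-branch root is 12.83 s.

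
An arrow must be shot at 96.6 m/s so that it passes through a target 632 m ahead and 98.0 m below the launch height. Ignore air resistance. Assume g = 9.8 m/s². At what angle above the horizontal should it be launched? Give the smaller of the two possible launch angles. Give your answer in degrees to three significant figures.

10.7°

Trajectory: y = x tanθ − g x² (1 + tan²θ)/(2v₀²). With x = 632, y = −98.0, v₀ = 96.6, g = 9.80:
209.7 tan²θ − 632 tanθ + (111.7) = 0.
tanθ = [632 ± √(632² − 4 × 209.7 × (111.7))] / (2 × 209.7) = (632 ± 552.9) / 419.5, giving tanθ = 0.1886 or 2.825.
θ = 10.68° or 70.50°; the smaller is 10.68°.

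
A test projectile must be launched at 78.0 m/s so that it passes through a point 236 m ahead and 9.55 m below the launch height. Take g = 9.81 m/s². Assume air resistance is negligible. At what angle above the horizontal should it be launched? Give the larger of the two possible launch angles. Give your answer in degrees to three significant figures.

78.9°

Trajectory: y = x tanθ − g x² (1 + tan²θ)/(2v₀²). With x = 236, y = −9.55, v₀ = 78.0, g = 9.81:
44.90 tan²θ − 236 tanθ + (35.35) = 0.
tanθ = [236 ± √(236² − 4 × 44.90 × (35.35))] / (2 × 44.90) = (236 ± 222.1) / 89.81, giving tanθ = 0.1543 or 5.101.
θ = 8.773° or 78.91°; the larger is 78.91°.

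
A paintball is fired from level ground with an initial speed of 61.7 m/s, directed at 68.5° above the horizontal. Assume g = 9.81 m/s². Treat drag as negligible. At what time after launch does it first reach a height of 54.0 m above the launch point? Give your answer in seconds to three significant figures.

Components: vₓ = 61.70 cos 68.5° = 22.61 m/s, v_y0 = 61.70 sin 68.5° = 57.41 m/s.
Set y = v_y0 t − ½ g t² = 54.0: 4.905 t² − 57.41 t + 54.0 = 0.
t = [57.41 ± √(57.41² − 2·9.81·54.0)] / 9.81 = (57.41 ± 47.29) / 9.81, so t = 1.032 s or t = 10.67 s.
The first (ascending) time is 1.032 s.

1.03 s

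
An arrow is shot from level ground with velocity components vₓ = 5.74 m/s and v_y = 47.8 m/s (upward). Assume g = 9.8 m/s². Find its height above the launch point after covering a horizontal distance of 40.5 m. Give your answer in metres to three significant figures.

Time to reach x = 40.5 m: t = x/vₓ = 40.5/5.740 = 7.056 s.
Height: y = v_y0 t − ½ g t² = 47.80 × 7.056 − 4.900 × 7.056² = 337.3 − 243.9 = 93.33 m.

93.3 m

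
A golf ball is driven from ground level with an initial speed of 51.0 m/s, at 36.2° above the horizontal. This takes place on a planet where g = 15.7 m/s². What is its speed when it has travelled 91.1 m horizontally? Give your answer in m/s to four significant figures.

Horizontal component vₓ = 51.00 cos 36.2° = 41.15 m/s; vertical v_y0 = 51.00 sin 36.2° = 30.12 m/s.
x = vₓ t ⇒ t = 91.1/41.15 = 2.214 s.
Vertical velocity there: v_y = v_y0 − g t = 30.12 − 15.7 × 2.214 = −4.632 m/s.
Speed: √(vₓ² + v_y²) = √(41.15² + 4.632²) = 41.41 m/s.

41.41 m/s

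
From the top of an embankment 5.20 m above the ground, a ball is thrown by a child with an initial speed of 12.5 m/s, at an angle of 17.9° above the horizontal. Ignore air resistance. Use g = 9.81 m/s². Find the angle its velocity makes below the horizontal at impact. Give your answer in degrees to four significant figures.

Components: vₓ = 12.50 cos 17.9° = 11.89 m/s, v_y0 = 12.50 sin 17.9° = 3.842 m/s.
The projectile lands when y = 5.20 + (3.842) t − ½·9.81·t² = 0. Positive root: t = (3.842 + √(3.842² + 2·9.81·5.20)) / 9.81 = (3.842 + 10.81) / 9.81 = 1.493 s.
At impact: v_y = v_y0 − g t = −10.81 m/s; vₓ = 11.89 m/s.
Angle below horizontal: arctan(|v_y|/vₓ) = arctan(10.81/11.89) = 42.26°.

42.26°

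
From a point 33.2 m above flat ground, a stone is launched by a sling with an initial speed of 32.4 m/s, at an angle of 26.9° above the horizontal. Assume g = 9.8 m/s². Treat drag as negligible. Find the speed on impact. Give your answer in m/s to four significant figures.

41.24 m/s

vₓ = 32.40 cos 26.9° = 28.89 m/s; v_y0 = 32.40 sin 26.9° = 14.66 m/s.
The projectile lands when y = 33.2 + (14.66) t − ½·9.80·t² = 0. Positive root: t = (14.66 + √(14.66² + 2·9.80·33.2)) / 9.80 = (14.66 + 29.42) / 9.80 = 4.498 s.
Vertical velocity at impact: v_y = v_y0 − g t = 14.66 − 9.80 × 4.498 = −29.42 m/s.
Speed: |v| = √(vₓ² + v_y²) = √(28.89² + 29.42²) = 41.24 m/s.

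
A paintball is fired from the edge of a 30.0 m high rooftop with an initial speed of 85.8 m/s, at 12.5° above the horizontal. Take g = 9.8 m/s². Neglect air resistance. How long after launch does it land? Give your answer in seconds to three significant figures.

5.01 s

vₓ = 85.80 cos 12.5° = 83.77 m/s; v_y0 = 85.80 sin 12.5° = 18.57 m/s.
With up positive and y = 0 at the ground: y(t) = 30.0 + (18.57) t − 4.900 t². Setting y = 0 and taking the positive root: t = [18.57 + √(18.57² + 2·9.80·30.0)] / 9.80 = (18.57 + 30.54) / 9.80 = 5.012 s.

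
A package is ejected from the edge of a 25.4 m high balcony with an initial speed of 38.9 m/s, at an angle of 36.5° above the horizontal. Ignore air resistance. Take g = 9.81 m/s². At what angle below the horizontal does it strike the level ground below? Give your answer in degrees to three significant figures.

45.8°

Components: vₓ = 38.90 cos 36.5° = 31.27 m/s, v_y0 = 38.90 sin 36.5° = 23.14 m/s.
Vertical motion (up positive, ground at y = 0): 4.905 t² − (23.14) t − 25.4 = 0, so t = (23.14 + √(23.14² + 2·9.81·25.4)) / 9.81 = (23.14 + 32.15) / 9.81 = 5.636 s.
At impact: v_y = v_y0 − g t = −32.15 m/s; vₓ = 31.27 m/s.
Angle below horizontal: arctan(|v_y|/vₓ) = arctan(32.15/31.27) = 45.80°.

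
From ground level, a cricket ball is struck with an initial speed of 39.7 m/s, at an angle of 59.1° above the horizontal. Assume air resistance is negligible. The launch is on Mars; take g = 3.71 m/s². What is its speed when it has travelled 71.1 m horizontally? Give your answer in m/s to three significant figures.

29.4 m/s

Horizontal component vₓ = 39.70 cos 59.1° = 20.39 m/s; vertical v_y0 = 39.70 sin 59.1° = 34.07 m/s.
x = vₓ t ⇒ t = 71.1/20.39 = 3.487 s.
Vertical velocity there: v_y = v_y0 − g t = 34.07 − 3.71 × 3.487 = 21.13 m/s.
Speed: √(vₓ² + v_y²) = √(20.39² + 21.13²) = 29.36 m/s.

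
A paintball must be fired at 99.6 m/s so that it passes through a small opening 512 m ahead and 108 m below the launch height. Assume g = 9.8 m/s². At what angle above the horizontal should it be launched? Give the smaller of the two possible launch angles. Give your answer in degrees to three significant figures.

2.43°

Trajectory: y = x tanθ − g x² (1 + tan²θ)/(2v₀²). With x = 512, y = −108, v₀ = 99.6, g = 9.80:
129.5 tan²θ − 512 tanθ + (21.48) = 0.
tanθ = [512 ± √(512² − 4 × 129.5 × (21.48))] / (2 × 129.5) = (512 ± 501.0) / 259.0, giving tanθ = 0.04242 or 3.912.
θ = 2.429° or 75.66°; the smaller is 2.429°.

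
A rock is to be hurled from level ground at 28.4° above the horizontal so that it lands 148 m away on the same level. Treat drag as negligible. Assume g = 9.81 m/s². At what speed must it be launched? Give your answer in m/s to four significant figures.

From R = (v₀² / g) sin 2θ: v₀ = √(gR / sin 2θ).
v₀ = √(9.81 × 148 / sin 56.80°) = √(1452 / 0.8368) = √1735.1 = 41.65 m/s.

41.65 m/s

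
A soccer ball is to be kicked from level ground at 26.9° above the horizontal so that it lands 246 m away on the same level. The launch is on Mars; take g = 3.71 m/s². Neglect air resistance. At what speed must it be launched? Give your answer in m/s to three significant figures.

33.6 m/s

From R = (v₀² / g) sin 2θ: v₀ = √(gR / sin 2θ).
v₀ = √(3.71 × 246 / sin 53.80°) = √(912.7 / 0.8070) = √1131.0 = 33.63 m/s.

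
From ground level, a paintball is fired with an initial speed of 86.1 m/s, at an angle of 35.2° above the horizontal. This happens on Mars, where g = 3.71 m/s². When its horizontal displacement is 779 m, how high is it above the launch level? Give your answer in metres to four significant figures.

322.1 m

Horizontal component vₓ = 86.10 cos 35.2° = 70.36 m/s; vertical v_y0 = 86.10 sin 35.2° = 49.63 m/s.
Time to reach x = 779 m: t = x/vₓ = 779/70.36 = 11.07 s.
Height: y = v_y0 t − ½ g t² = 49.63 × 11.07 − 1.855 × 11.07² = 549.5 − 227.4 = 322.1 m.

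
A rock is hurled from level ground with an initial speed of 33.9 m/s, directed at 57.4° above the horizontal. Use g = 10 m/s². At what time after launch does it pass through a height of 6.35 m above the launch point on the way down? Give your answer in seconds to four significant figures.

Components: vₓ = 33.90 cos 57.4° = 18.26 m/s, v_y0 = 33.90 sin 57.4° = 28.56 m/s.
Height y(t) = 28.56 t − 5.000 t² = 6.35 gives 5.000 t² − 28.56 t + 6.35 = 0.
t = [28.56 ± √(28.56² − 2·10.0·6.35)] / 10.0 = (28.56 ± 26.24) / 10.0, so t = 0.2317 s or t = 5.480 s.
The descending-branch root is 5.480 s.

5.480 s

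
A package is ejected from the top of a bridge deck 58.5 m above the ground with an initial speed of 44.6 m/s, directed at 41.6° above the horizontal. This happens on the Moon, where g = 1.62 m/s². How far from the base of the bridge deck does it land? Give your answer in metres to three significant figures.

Horizontal component vₓ = 44.60 cos 41.6° = 33.35 m/s; vertical v_y0 = 44.60 sin 41.6° = 29.61 m/s.
The projectile lands when y = 58.5 + (29.61) t − ½·1.62·t² = 0. Positive root: t = (29.61 + √(29.61² + 2·1.62·58.5)) / 1.62 = (29.61 + 32.66) / 1.62 = 38.44 s.
Horizontal distance: R = vₓ t = 33.35 × 38.44 = 1282 m.

1280 m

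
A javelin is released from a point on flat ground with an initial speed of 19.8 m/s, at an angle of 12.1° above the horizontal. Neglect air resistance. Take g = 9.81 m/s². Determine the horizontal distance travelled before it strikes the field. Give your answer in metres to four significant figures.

Resolve: vₓ = 19.80 cos 12.1° = 19.36 m/s and v_y0 = 19.80 sin 12.1° = 4.150 m/s.
Time aloft: T = 2 v_y0 / g = 2 × 4.150 / 9.81 = 0.8462 s.
Horizontal distance R = vₓ T = 19.36 × 0.8462 = 16.38 m.

16.38 m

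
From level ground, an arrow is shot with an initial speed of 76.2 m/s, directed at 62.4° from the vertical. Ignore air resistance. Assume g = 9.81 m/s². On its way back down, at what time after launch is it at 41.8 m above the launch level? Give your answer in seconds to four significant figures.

vₓ = 76.20 sin 62.4° = 67.53 m/s; v_y0 = 76.20 cos 62.4° = 35.30 m/s.
Height y(t) = 35.30 t − 4.905 t² = 41.8 gives 4.905 t² − 35.30 t + 41.8 = 0.
t = [35.30 ± √(35.30² − 2·9.81·41.8)] / 9.81 = (35.30 ± 20.64) / 9.81, so t = 1.494 s or t = 5.703 s.
The descending-branch root is 5.703 s.

5.703 s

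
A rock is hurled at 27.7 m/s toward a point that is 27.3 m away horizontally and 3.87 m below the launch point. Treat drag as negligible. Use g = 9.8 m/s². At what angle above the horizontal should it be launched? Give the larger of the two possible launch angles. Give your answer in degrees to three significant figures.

Trajectory: y = x tanθ − g x² (1 + tan²θ)/(2v₀²). With x = 27.3, y = −3.87, v₀ = 27.7, g = 9.80:
4.760 tan²θ − 27.3 tanθ + (0.8895) = 0.
tanθ = [27.3 ± √(27.3² − 4 × 4.760 × (0.8895))] / (2 × 4.760) = (27.3 ± 26.99) / 9.519, giving tanθ = 0.03277 or 5.703.
θ = 1.877° or 80.05°; the larger is 80.05°.

80.1°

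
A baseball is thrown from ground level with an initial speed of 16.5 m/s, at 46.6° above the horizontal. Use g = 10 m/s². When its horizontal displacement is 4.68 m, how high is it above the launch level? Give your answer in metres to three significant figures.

Horizontal component vₓ = 16.50 cos 46.6° = 11.34 m/s; vertical v_y0 = 16.50 sin 46.6° = 11.99 m/s.
Time to reach x = 4.68 m: t = x/vₓ = 4.68/11.34 = 0.4128 s.
Height: y = v_y0 t − ½ g t² = 11.99 × 0.4128 − 5.000 × 0.4128² = 4.949 − 0.8521 = 4.097 m.

4.10 m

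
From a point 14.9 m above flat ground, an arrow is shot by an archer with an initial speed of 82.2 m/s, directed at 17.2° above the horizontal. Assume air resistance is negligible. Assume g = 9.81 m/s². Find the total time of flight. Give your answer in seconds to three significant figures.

5.51 s

vₓ = 82.20 cos 17.2° = 78.52 m/s; v_y0 = 82.20 sin 17.2° = 24.31 m/s.
With up positive and y = 0 at the ground: y(t) = 14.9 + (24.31) t − 4.905 t². Setting y = 0 and taking the positive root: t = [24.31 + √(24.31² + 2·9.81·14.9)] / 9.81 = (24.31 + 29.72) / 9.81 = 5.507 s.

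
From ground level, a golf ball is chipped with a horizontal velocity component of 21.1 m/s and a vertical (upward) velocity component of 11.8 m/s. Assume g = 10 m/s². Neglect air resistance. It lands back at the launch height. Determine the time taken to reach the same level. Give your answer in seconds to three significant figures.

2.36 s

It returns to y = 0 when t = 2 v_y0 / g = 2(11.80)/10.0 = 2.360 s.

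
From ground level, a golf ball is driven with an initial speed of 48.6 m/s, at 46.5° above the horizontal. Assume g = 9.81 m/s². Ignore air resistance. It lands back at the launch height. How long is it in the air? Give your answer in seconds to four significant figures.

Resolve: vₓ = 48.60 cos 46.5° = 33.45 m/s and v_y0 = 48.60 sin 46.5° = 35.25 m/s.
It returns to y = 0 when t = 2 v_y0 / g = 2(35.25)/9.81 = 7.187 s.

7.187 s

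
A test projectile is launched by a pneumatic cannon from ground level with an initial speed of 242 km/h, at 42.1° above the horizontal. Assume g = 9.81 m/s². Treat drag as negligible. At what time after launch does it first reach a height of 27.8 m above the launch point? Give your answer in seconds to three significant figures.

0.665 s

Convert: 242 km/h = 242/3.6 = 67.22 m/s.
vₓ = 67.22 cos 42.1° = 49.88 m/s; v_y0 = 67.22 sin 42.1° = 45.07 m/s.
Require v_y0 t − ½ g t² = 27.8, i.e. 4.905 t² − 45.07 t + 27.8 = 0.
Quadratic formula: t = (45.07 ± √1485.6) / 9.81 = (45.07 ± 38.54) / 9.81 → t = 0.6650 s or 8.523 s.
The first (ascending) time is 0.6650 s.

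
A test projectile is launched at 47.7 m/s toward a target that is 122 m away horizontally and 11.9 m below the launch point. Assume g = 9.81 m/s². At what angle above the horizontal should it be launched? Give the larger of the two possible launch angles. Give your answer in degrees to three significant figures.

Trajectory: y = x tanθ − g x² (1 + tan²θ)/(2v₀²). With x = 122, y = −11.9, v₀ = 47.7, g = 9.81:
32.09 tan²θ − 122 tanθ + (20.19) = 0.
tanθ = [122 ± √(122² − 4 × 32.09 × (20.19))] / (2 × 32.09) = (122 ± 110.9) / 64.17, giving tanθ = 0.1734 or 3.629.
θ = 9.835° or 74.59°; the larger is 74.59°.

74.6°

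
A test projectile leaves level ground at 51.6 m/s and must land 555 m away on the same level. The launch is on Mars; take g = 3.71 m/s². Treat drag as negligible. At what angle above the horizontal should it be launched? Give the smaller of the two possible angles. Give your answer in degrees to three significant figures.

25.3°

Level-ground range R = v₀² sin(2θ)/g ⇒ sin(2θ) = gR/v₀² = 3.71 × 555 / 51.6² = 0.7733.
2θ = 50.65° or 180° − 50.65° = 129.3°, so θ = 25.33° or 64.67°.
The smaller angle is 25.33°.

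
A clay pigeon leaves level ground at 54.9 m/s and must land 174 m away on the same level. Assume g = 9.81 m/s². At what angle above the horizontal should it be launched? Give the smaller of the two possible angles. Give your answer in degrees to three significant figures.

R = v₀² sin 2θ / g gives sin 2θ = gR/v₀² = 9.81·174/54.9² = 0.5663.
2θ = 34.50° or 180° − 34.50° = 145.5°, so θ = 17.25° or 72.75°.
The smaller angle is 17.25°.

17.2°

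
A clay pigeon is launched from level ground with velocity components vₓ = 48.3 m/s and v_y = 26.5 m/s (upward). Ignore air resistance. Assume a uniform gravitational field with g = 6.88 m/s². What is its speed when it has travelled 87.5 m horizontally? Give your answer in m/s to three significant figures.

50.3 m/s

At x = 87.5 m, t = x/vₓ = 87.5/48.30 = 1.812 s.
Vertical velocity there: v_y = v_y0 − g t = 26.50 − 6.88 × 1.812 = 14.04 m/s.
Speed: √(vₓ² + v_y²) = √(48.30² + 14.04²) = 50.30 m/s.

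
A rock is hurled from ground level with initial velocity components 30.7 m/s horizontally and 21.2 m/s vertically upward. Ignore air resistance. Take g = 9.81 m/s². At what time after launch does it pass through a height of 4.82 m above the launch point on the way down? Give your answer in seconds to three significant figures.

4.08 s

Set y = v_y0 t − ½ g t² = 4.82: 4.905 t² − 21.20 t + 4.82 = 0.
Quadratic formula: t = (21.20 ± √354.87) / 9.81 = (21.20 ± 18.84) / 9.81 → t = 0.2408 s or 4.081 s.
The descending-branch root is 4.081 s.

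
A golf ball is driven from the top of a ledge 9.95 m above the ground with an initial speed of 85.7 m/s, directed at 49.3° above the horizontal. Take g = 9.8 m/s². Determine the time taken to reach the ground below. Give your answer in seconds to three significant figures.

Resolve: vₓ = 85.70 cos 49.3° = 55.88 m/s and v_y0 = 85.70 sin 49.3° = 64.97 m/s.
Vertical motion (up positive, ground at y = 0): 4.900 t² − (64.97) t − 9.95 = 0, so t = (64.97 + √(64.97² + 2·9.80·9.95)) / 9.80 = (64.97 + 66.46) / 9.80 = 13.41 s.

13.4 s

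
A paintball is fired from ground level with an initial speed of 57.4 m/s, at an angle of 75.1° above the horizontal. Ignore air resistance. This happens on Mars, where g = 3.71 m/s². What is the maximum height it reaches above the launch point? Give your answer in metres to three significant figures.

415 m

Resolve: vₓ = 57.40 cos 75.1° = 14.76 m/s and v_y0 = 57.40 sin 75.1° = 55.47 m/s.
Peak height H = v_y0² / (2g) = 3076.9 / 7.420 = 414.7 m.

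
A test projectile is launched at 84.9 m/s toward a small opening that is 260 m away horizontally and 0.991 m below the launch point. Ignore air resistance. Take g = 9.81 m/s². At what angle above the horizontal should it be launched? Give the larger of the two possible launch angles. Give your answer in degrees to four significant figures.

Trajectory: y = x tanθ − g x² (1 + tan²θ)/(2v₀²). With x = 260, y = −0.991, v₀ = 84.9, g = 9.81:
46.00 tan²θ − 260 tanθ + (45.01) = 0.
tanθ = [260 ± √(260² − 4 × 46.00 × (45.01))] / (2 × 46.00) = (260 ± 243.6) / 92.00, giving tanθ = 0.1788 or 5.473.
θ = 10.14° or 79.65°; the larger is 79.65°.

79.65°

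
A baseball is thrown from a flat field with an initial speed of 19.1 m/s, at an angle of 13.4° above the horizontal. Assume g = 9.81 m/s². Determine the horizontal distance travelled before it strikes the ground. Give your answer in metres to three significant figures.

vₓ = 19.10 cos 13.4° = 18.58 m/s; v_y0 = 19.10 sin 13.4° = 4.426 m/s.
Flight time T = 2 v_y0 / g = 0.9024 s.
Range: R = vₓ T = 18.58 × 0.9024 = 16.77 m.

16.8 m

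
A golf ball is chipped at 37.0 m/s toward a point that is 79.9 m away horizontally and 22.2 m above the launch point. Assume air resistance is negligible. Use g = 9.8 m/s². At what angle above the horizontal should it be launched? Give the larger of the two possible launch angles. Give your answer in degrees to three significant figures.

Trajectory: y = x tanθ − g x² (1 + tan²θ)/(2v₀²). With x = 79.9, y = 22.2, v₀ = 37.0, g = 9.80:
22.85 tan²θ − 79.9 tanθ + (45.05) = 0.
tanθ = [79.9 ± √(79.9² − 4 × 22.85 × (45.05))] / (2 × 22.85) = (79.9 ± 47.61) / 45.70, giving tanθ = 0.7066 or 2.790.
θ = 35.25° or 70.28°; the larger is 70.28°.

70.3°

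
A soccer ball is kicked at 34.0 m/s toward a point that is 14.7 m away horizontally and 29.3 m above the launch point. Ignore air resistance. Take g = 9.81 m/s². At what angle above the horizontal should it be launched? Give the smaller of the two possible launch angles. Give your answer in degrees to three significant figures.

67.6°

Trajectory: y = x tanθ − g x² (1 + tan²θ)/(2v₀²). With x = 14.7, y = 29.3, v₀ = 34.0, g = 9.81:
0.9169 tan²θ − 14.7 tanθ + (30.22) = 0.
tanθ = [14.7 ± √(14.7² − 4 × 0.9169 × (30.22))] / (2 × 0.9169) = (14.7 ± 10.26) / 1.834, giving tanθ = 2.421 or 13.61.
θ = 67.56° or 85.80°; the smaller is 67.56°.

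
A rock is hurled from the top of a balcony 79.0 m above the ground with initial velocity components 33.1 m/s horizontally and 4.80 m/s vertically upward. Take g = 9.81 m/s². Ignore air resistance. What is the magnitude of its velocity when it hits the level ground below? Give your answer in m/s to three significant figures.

51.7 m/s

The projectile lands when y = 79.0 + (4.800) t − ½·9.81·t² = 0. Positive root: t = (4.800 + √(4.800² + 2·9.81·79.0)) / 9.81 = (4.800 + 39.66) / 9.81 = 4.532 s.
Vertical velocity at impact: v_y = v_y0 − g t = 4.800 − 9.81 × 4.532 = −39.66 m/s.
Speed: |v| = √(vₓ² + v_y²) = √(33.10² + 39.66²) = 51.66 m/s.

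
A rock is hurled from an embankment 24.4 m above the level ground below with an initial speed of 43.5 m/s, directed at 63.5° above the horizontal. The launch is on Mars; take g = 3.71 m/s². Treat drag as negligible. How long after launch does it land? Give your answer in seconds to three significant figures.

Components: vₓ = 43.50 cos 63.5° = 19.41 m/s, v_y0 = 43.50 sin 63.5° = 38.93 m/s.
With up positive and y = 0 at the ground: y(t) = 24.4 + (38.93) t − 1.855 t². Setting y = 0 and taking the positive root: t = [38.93 + √(38.93² + 2·3.71·24.4)] / 3.71 = (38.93 + 41.19) / 3.71 = 21.60 s.

21.6 s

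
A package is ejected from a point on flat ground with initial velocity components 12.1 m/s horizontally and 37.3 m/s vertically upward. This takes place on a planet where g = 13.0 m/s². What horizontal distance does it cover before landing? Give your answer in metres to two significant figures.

Time aloft: T = 2 v_y0 / g = 2 × 37.30 / 13.0 = 5.738 s.
Horizontal distance R = vₓ T = 12.10 × 5.738 = 69.44 m.

69 m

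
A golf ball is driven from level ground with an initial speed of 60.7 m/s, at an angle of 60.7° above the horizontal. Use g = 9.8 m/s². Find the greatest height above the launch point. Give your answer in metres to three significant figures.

Resolve: vₓ = 60.70 cos 60.7° = 29.71 m/s and v_y0 = 60.70 sin 60.7° = 52.93 m/s.
At the apex v_y = 0, so H = v_y0²/(2g) = 52.93²/19.60 = 143.0 m.

143 m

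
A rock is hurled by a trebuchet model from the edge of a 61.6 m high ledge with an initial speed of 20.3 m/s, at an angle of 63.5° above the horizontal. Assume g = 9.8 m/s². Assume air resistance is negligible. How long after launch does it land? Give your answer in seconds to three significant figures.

5.85 s

Components: vₓ = 20.30 cos 63.5° = 9.058 m/s, v_y0 = 20.30 sin 63.5° = 18.17 m/s.
The projectile lands when y = 61.6 + (18.17) t − ½·9.80·t² = 0. Positive root: t = (18.17 + √(18.17² + 2·9.80·61.6)) / 9.80 = (18.17 + 39.21) / 9.80 = 5.855 s.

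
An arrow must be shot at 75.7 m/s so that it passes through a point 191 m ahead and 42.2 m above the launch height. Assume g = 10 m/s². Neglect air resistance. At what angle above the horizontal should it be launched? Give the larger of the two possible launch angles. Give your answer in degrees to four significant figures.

Trajectory: y = x tanθ − g x² (1 + tan²θ)/(2v₀²). With x = 191, y = 42.2, v₀ = 75.7, g = 10.0:
31.83 tan²θ − 191 tanθ + (74.03) = 0.
tanθ = [191 ± √(191² − 4 × 31.83 × (74.03))] / (2 × 31.83) = (191 ± 164.5) / 63.66, giving tanθ = 0.4165 or 5.584.
θ = 22.61° or 79.85°; the larger is 79.85°.

79.85°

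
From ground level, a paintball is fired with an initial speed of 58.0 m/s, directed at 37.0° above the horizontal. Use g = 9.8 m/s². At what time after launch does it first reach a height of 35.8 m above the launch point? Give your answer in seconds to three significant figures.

1.24 s

Components: vₓ = 58.00 cos 37.0° = 46.32 m/s, v_y0 = 58.00 sin 37.0° = 34.91 m/s.
Require v_y0 t − ½ g t² = 35.8, i.e. 4.900 t² − 34.91 t + 35.8 = 0.
t = [34.91 ± √(34.91² − 2·9.80·35.8)] / 9.80 = (34.91 ± 22.73) / 9.80, so t = 1.242 s or t = 5.881 s.
The first (ascending) time is 1.242 s.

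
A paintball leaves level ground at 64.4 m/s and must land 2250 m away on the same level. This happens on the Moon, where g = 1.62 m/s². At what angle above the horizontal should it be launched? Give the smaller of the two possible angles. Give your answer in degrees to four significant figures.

30.75°

From R = (v₀²/g) sin 2θ: sin 2θ = 1.62 × 2250 / 4147.4 = 0.8789.
2θ = 61.51° or 180° − 61.51° = 118.5°, so θ = 30.75° or 59.25°.
The smaller angle is 30.75°.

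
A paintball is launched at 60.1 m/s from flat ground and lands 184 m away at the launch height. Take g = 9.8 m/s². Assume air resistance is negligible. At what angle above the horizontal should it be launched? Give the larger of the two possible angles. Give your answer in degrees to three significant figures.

75.0°

From R = (v₀²/g) sin 2θ: sin 2θ = 9.80 × 184 / 3612.0 = 0.4992.
2θ = 29.95° or 180° − 29.95° = 150.1°, so θ = 14.97° or 75.03°.
The larger angle is 75.03°.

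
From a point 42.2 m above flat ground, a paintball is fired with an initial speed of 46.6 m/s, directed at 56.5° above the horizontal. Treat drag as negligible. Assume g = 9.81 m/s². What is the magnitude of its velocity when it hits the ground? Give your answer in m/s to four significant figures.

vₓ = 46.60 cos 56.5° = 25.72 m/s; v_y0 = 46.60 sin 56.5° = 38.86 m/s.
The projectile lands when y = 42.2 + (38.86) t − ½·9.81·t² = 0. Positive root: t = (38.86 + √(38.86² + 2·9.81·42.2)) / 9.81 = (38.86 + 48.35) / 9.81 = 8.890 s.
Vertical velocity at impact: v_y = v_y0 − g t = 38.86 − 9.81 × 8.890 = −48.35 m/s.
Speed: |v| = √(vₓ² + v_y²) = √(25.72² + 48.35²) = 54.77 m/s.

54.77 m/s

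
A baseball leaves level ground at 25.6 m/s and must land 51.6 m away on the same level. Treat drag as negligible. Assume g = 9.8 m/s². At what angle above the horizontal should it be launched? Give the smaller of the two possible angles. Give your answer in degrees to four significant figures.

25.25°

R = v₀² sin 2θ / g gives sin 2θ = gR/v₀² = 9.80·51.6/25.6² = 0.7716.
2θ = 50.50° or 180° − 50.50° = 129.5°, so θ = 25.25° or 64.75°.
The smaller angle is 25.25°.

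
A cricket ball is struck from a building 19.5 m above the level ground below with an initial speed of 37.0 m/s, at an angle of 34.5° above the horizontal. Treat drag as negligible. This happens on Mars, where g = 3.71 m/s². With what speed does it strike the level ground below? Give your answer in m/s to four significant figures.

Horizontal component vₓ = 37.00 cos 34.5° = 30.49 m/s; vertical v_y0 = 37.00 sin 34.5° = 20.96 m/s.
The projectile lands when y = 19.5 + (20.96) t − ½·3.71·t² = 0. Positive root: t = (20.96 + √(20.96² + 2·3.71·19.5)) / 3.71 = (20.96 + 24.16) / 3.71 = 12.16 s.
Vertical velocity at impact: v_y = v_y0 − g t = 20.96 − 3.71 × 12.16 = −24.16 m/s.
Speed: |v| = √(vₓ² + v_y²) = √(30.49² + 24.16²) = 38.91 m/s.

38.91 m/s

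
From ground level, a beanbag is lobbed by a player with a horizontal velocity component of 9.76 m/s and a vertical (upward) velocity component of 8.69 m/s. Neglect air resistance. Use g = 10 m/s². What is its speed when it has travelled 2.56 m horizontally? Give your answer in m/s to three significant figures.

Time to reach x = 2.56 m: t = x/vₓ = 2.56/9.760 = 0.2623 s.
Vertical velocity there: v_y = v_y0 − g t = 8.690 − 10.0 × 0.2623 = 6.067 m/s.
Speed: √(vₓ² + v_y²) = √(9.760² + 6.067²) = 11.49 m/s.

11.5 m/s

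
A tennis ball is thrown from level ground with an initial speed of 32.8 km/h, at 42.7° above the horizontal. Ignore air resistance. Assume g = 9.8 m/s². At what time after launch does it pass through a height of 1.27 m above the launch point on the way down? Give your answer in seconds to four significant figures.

Convert: 32.8 km/h = 32.8/3.6 = 9.111 m/s.
Horizontal component vₓ = 9.111 cos 42.7° = 6.696 m/s; vertical v_y0 = 9.111 sin 42.7° = 6.179 m/s.
Require v_y0 t − ½ g t² = 1.27, i.e. 4.900 t² − 6.179 t + 1.27 = 0.
t = [6.179 ± √(6.179² − 2·9.80·1.27)] / 9.80 = (6.179 ± 3.645) / 9.80, so t = 0.2586 s or t = 1.002 s.
The descending-branch root is 1.002 s.

1.002 s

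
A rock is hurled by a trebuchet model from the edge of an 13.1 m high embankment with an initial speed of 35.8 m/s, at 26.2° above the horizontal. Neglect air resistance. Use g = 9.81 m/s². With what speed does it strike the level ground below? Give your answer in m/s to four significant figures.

39.23 m/s

Resolve: vₓ = 35.80 cos 26.2° = 32.12 m/s and v_y0 = 35.80 sin 26.2° = 15.81 m/s.
With up positive and y = 0 at the ground: y(t) = 13.1 + (15.81) t − 4.905 t². Setting y = 0 and taking the positive root: t = [15.81 + √(15.81² + 2·9.81·13.1)] / 9.81 = (15.81 + 22.51) / 9.81 = 3.906 s.
Vertical velocity at impact: v_y = v_y0 − g t = 15.81 − 9.81 × 3.906 = −22.51 m/s.
Speed: |v| = √(vₓ² + v_y²) = √(32.12² + 22.51²) = 39.23 m/s.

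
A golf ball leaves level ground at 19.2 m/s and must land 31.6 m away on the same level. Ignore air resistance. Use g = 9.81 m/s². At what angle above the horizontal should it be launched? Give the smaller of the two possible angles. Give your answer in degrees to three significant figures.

28.6°

Level-ground range R = v₀² sin(2θ)/g ⇒ sin(2θ) = gR/v₀² = 9.81 × 31.6 / 19.2² = 0.8409.
2θ = 57.24° or 180° − 57.24° = 122.8°, so θ = 28.62° or 61.38°.
The smaller angle is 28.62°.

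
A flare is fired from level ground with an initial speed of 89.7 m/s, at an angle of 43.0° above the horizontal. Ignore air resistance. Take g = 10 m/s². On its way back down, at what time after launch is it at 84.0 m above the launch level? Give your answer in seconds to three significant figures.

10.7 s

Resolve: vₓ = 89.70 cos 43.0° = 65.60 m/s and v_y0 = 89.70 sin 43.0° = 61.18 m/s.
Set y = v_y0 t − ½ g t² = 84.0: 5.000 t² − 61.18 t + 84.0 = 0.
Quadratic formula: t = (61.18 ± √2062.4) / 10.0 = (61.18 ± 45.41) / 10.0 → t = 1.576 s or 10.66 s.
The descending-branch root is 10.66 s.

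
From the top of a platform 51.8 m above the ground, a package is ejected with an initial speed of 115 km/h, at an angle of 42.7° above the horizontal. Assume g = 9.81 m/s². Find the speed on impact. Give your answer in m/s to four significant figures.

Convert: 115 km/h = 115/3.6 = 31.94 m/s.
Horizontal component vₓ = 31.94 cos 42.7° = 23.48 m/s; vertical v_y0 = 31.94 sin 42.7° = 21.66 m/s.
With up positive and y = 0 at the ground: y(t) = 51.8 + (21.66) t − 4.905 t². Setting y = 0 and taking the positive root: t = [21.66 + √(21.66² + 2·9.81·51.8)] / 9.81 = (21.66 + 38.54) / 9.81 = 6.137 s.
Vertical velocity at impact: v_y = v_y0 − g t = 21.66 − 9.81 × 6.137 = −38.54 m/s.
Speed: |v| = √(vₓ² + v_y²) = √(23.48² + 38.54²) = 45.13 m/s.

45.13 m/s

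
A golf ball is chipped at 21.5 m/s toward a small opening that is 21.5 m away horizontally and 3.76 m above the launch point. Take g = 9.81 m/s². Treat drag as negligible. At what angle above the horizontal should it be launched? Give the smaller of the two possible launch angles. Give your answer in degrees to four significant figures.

24.18°

Trajectory: y = x tanθ − g x² (1 + tan²θ)/(2v₀²). With x = 21.5, y = 3.76, v₀ = 21.5, g = 9.81:
4.905 tan²θ − 21.5 tanθ + (8.665) = 0.
tanθ = [21.5 ± √(21.5² − 4 × 4.905 × (8.665))] / (2 × 4.905) = (21.5 ± 17.10) / 9.810, giving tanθ = 0.4490 or 3.934.
θ = 24.18° or 75.74°; the smaller is 24.18°.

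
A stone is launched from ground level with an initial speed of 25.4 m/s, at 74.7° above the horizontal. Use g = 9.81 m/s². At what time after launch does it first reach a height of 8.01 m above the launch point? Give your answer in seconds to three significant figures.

0.352 s

Horizontal component vₓ = 25.40 cos 74.7° = 6.702 m/s; vertical v_y0 = 25.40 sin 74.7° = 24.50 m/s.
Set y = v_y0 t − ½ g t² = 8.01: 4.905 t² − 24.50 t + 8.01 = 0.
Quadratic formula: t = (24.50 ± √443.08) / 9.81 = (24.50 ± 21.05) / 9.81 → t = 0.3517 s or 4.643 s.
The first (ascending) time is 0.3517 s.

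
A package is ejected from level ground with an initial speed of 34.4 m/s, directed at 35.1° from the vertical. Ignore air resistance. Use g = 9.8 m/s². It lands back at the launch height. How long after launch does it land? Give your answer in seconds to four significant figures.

Components: vₓ = 34.40 sin 35.1° = 19.78 m/s, v_y0 = 34.40 cos 35.1° = 28.14 m/s.
It returns to y = 0 when t = 2 v_y0 / g = 2(28.14)/9.80 = 5.744 s.

5.744 s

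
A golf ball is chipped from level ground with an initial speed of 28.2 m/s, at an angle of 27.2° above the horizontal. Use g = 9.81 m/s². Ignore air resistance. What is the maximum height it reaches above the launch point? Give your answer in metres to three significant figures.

8.47 m

vₓ = 28.20 cos 27.2° = 25.08 m/s; v_y0 = 28.20 sin 27.2° = 12.89 m/s.
Peak height H = v_y0² / (2g) = 166.16 / 19.62 = 8.469 m.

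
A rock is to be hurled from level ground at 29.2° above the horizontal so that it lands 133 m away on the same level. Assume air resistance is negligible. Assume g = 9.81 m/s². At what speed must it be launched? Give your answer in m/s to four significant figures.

39.14 m/s

On level ground R = v₀² sin 2θ / g ⇒ v₀ = √(gR / sin 2θ).
v₀ = √(9.81 × 133 / sin 58.40°) = √(1305 / 0.8517) = √1531.9 = 39.14 m/s.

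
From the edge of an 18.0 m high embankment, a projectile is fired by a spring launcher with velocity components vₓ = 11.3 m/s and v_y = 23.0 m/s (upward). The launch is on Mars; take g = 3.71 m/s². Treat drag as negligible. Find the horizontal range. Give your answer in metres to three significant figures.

148 m

With up positive and y = 0 at the ground: y(t) = 18.0 + (23.00) t − 1.855 t². Setting y = 0 and taking the positive root: t = [23.00 + √(23.00² + 2·3.71·18.0)] / 3.71 = (23.00 + 25.74) / 3.71 = 13.14 s.
Horizontal distance: R = vₓ t = 11.30 × 13.14 = 148.5 m.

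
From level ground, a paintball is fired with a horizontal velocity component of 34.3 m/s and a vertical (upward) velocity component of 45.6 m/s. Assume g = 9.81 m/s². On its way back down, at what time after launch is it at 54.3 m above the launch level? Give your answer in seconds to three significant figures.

Height y(t) = 45.60 t − 4.905 t² = 54.3 gives 4.905 t² − 45.60 t + 54.3 = 0.
Quadratic formula: t = (45.60 ± √1014.0) / 9.81 = (45.60 ± 31.84) / 9.81 → t = 1.402 s or 7.894 s.
The descending-branch root is 7.894 s.

7.89 s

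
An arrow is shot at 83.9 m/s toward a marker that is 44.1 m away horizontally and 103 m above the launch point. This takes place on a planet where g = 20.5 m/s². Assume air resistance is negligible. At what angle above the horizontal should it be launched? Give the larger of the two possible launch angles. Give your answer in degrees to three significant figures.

85.5°

Trajectory: y = x tanθ − g x² (1 + tan²θ)/(2v₀²). With x = 44.1, y = 103, v₀ = 83.9, g = 20.5:
2.832 tan²θ − 44.1 tanθ + (105.8) = 0.
tanθ = [44.1 ± √(44.1² − 4 × 2.832 × (105.8))] / (2 × 2.832) = (44.1 ± 27.31) / 5.664, giving tanθ = 2.964 or 12.61.
θ = 71.36° or 85.47°; the larger is 85.47°.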